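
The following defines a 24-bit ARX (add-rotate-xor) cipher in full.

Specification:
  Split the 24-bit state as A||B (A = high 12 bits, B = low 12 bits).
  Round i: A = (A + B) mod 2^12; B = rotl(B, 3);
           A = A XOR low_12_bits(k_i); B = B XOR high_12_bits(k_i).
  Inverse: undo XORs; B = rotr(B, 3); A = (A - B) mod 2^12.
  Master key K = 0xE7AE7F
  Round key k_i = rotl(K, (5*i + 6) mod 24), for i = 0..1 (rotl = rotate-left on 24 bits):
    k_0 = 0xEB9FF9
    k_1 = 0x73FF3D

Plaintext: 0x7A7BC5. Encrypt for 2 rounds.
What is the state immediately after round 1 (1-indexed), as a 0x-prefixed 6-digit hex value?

0xC95094

s_0 = plaintext = 0x7A7BC5
s_1 = Round(s_0, k_0) = 0xC95094
s_2 = Round(s_1, k_1) = 0x21439F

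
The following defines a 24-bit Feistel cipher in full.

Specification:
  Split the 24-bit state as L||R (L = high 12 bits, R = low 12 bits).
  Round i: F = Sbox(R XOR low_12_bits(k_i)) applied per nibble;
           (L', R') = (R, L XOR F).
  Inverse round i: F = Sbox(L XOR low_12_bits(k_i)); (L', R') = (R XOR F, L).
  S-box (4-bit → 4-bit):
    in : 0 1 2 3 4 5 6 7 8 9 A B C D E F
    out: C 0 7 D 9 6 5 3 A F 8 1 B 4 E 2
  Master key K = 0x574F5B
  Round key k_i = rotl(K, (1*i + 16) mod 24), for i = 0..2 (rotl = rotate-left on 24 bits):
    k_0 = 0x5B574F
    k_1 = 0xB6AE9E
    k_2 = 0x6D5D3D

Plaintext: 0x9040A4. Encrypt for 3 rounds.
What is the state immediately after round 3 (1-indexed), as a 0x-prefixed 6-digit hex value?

s_0 = plaintext = 0x9040A4
s_1 = Round(s_0, k_0) = 0x0A4AE5
s_2 = Round(s_1, k_1) = 0xAE5995
s_3 = Round(s_2, k_2) = 0x99536F

0x99536F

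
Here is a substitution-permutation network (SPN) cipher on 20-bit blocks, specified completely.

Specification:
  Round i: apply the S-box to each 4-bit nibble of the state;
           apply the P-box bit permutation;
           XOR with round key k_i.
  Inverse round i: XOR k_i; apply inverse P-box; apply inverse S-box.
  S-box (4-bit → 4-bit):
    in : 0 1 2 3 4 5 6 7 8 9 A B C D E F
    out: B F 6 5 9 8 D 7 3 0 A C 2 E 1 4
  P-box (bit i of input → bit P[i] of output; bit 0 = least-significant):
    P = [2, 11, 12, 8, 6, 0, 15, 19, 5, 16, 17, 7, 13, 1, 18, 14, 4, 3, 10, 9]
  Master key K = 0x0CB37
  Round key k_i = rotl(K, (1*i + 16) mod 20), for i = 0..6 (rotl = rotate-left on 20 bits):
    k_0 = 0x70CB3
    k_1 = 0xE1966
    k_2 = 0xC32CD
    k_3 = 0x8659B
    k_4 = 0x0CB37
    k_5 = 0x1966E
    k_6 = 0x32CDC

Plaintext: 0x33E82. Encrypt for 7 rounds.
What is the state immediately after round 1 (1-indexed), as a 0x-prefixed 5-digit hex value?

0x330C2

s_0 = plaintext = 0x33E82
s_1 = Round(s_0, k_0) = 0x330C2
s_2 = Round(s_1, k_1) = 0xB25D7
s_3 = Round(s_2, k_2) = 0x0AC4A
s_4 = Round(s_3, k_3) = 0x12EC1
s_5 = Round(s_4, k_4) = 0x4D408
s_6 = Round(s_5, k_5) = 0xDDC99
s_7 = Round(s_6, k_6) = 0x66AD6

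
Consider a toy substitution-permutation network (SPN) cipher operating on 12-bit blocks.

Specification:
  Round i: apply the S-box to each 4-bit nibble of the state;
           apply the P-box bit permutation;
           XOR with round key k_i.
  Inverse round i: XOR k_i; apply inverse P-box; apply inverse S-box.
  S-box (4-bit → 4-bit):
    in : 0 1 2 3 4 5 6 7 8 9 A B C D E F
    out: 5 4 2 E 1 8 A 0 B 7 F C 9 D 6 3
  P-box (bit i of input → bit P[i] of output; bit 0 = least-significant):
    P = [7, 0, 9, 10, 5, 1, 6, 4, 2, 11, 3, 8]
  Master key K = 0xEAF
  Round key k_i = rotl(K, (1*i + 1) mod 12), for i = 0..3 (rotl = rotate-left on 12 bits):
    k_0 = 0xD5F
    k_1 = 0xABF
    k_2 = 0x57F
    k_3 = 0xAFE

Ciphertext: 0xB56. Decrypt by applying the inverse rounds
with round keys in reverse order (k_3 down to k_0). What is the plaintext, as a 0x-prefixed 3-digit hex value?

s_0 = ciphertext = 0xB56
s_1 = InvRound(s_0, k_3) = 0xB44
s_2 = InvRound(s_1, k_2) = 0xE83
s_3 = InvRound(s_2, k_1) = 0x0C5
s_4 = InvRound(s_3, k_0) = 0x36C

0x36C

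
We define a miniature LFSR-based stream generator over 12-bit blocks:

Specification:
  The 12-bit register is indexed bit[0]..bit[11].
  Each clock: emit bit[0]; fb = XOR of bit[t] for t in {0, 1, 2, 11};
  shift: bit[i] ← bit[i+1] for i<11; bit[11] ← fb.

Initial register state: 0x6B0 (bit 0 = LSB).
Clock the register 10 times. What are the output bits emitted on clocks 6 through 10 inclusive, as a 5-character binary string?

reg_0 = 0x6B0
clock 1: out=0, reg = 0x358
clock 2: out=0, reg = 0x1AC
clock 3: out=0, reg = 0x8D6
clock 4: out=0, reg = 0xC6B
clock 5: out=1, reg = 0xE35
clock 6: out=1, reg = 0xF1A
clock 7: out=0, reg = 0x78D
clock 8: out=1, reg = 0x3C6
clock 9: out=0, reg = 0x1E3
clock 10: out=1, reg = 0x0F1

10101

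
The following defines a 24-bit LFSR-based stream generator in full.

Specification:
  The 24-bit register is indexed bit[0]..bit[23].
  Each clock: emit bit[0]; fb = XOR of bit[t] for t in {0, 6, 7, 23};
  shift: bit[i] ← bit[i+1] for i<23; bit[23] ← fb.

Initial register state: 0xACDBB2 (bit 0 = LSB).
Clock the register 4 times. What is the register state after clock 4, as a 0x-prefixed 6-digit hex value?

reg_0 = 0xACDBB2
clock 1: out=0, reg = 0x566DD9
clock 2: out=1, reg = 0xAB36EC
clock 3: out=0, reg = 0xD59B76
clock 4: out=0, reg = 0x6ACDBB

0x6ACDBB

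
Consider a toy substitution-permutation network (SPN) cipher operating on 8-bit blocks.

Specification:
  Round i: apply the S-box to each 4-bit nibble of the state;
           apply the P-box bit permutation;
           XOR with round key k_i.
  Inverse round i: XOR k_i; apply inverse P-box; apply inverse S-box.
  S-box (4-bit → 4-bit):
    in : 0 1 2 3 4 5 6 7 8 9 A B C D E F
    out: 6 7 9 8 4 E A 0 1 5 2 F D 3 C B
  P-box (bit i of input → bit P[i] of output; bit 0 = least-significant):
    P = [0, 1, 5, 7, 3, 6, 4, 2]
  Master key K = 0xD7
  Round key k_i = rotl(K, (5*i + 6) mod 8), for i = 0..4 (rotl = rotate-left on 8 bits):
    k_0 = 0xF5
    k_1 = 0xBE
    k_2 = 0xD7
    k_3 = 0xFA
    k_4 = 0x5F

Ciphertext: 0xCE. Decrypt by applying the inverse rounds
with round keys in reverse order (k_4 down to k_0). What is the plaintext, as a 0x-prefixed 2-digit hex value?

0xE2

s_0 = ciphertext = 0xCE
s_1 = InvRound(s_0, k_4) = 0x42
s_2 = InvRound(s_1, k_3) = 0x9E
s_3 = InvRound(s_2, k_2) = 0xD8
s_4 = InvRound(s_3, k_1) = 0x60
s_5 = InvRound(s_4, k_0) = 0xE2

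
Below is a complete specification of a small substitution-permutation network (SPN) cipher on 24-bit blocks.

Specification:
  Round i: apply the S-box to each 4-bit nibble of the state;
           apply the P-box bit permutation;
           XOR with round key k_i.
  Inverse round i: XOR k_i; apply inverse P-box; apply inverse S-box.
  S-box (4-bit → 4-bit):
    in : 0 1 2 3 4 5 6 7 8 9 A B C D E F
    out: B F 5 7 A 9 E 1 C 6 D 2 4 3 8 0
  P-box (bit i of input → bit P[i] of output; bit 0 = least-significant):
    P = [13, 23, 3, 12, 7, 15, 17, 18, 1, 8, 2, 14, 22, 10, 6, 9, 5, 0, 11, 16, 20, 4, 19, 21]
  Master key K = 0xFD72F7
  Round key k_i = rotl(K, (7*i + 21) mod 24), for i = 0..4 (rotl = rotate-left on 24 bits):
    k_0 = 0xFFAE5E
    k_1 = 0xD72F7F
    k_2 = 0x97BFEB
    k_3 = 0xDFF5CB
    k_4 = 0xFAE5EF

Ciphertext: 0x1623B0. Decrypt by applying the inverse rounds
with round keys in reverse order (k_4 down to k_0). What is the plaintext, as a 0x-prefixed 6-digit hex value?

s_0 = ciphertext = 0x1623B0
s_1 = InvRound(s_0, k_4) = 0x6B1A49
s_2 = InvRound(s_1, k_3) = 0x5C400D
s_3 = InvRound(s_2, k_2) = 0xCA1130
s_4 = InvRound(s_3, k_1) = 0x2662EA
s_5 = InvRound(s_4, k_0) = 0x3AD8DB

0x3AD8DB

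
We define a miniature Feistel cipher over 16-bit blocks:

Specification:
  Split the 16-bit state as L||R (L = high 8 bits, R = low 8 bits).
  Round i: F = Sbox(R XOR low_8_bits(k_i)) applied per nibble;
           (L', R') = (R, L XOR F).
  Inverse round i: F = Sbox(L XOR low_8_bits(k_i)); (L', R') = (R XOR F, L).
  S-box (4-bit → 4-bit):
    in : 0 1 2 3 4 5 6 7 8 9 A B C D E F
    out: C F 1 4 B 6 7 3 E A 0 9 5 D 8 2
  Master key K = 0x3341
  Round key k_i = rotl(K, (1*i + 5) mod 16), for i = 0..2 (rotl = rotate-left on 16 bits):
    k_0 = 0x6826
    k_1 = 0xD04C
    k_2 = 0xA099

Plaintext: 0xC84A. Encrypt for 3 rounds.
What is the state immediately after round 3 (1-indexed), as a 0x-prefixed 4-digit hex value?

0x6598

s_0 = plaintext = 0xC84A
s_1 = Round(s_0, k_0) = 0x4ABD
s_2 = Round(s_1, k_1) = 0xBD65
s_3 = Round(s_2, k_2) = 0x6598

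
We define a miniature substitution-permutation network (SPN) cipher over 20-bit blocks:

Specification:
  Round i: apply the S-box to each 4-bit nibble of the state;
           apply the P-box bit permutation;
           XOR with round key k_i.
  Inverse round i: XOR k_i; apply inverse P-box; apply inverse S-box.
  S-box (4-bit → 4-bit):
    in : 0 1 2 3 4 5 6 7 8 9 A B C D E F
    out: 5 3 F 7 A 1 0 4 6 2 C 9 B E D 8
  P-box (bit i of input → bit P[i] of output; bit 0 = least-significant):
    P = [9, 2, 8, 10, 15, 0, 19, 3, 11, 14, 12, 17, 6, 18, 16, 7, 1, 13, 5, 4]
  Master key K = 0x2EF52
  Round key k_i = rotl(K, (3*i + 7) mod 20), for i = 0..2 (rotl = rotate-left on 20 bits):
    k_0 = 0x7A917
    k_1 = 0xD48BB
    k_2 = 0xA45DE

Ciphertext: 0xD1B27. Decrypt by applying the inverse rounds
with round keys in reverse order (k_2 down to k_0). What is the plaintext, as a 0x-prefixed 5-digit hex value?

s_0 = ciphertext = 0xD1B27
s_1 = InvRound(s_0, k_2) = 0xA224B
s_2 = InvRound(s_1, k_1) = 0xD2C65
s_3 = InvRound(s_2, k_0) = 0xE5F0A

0xE5F0A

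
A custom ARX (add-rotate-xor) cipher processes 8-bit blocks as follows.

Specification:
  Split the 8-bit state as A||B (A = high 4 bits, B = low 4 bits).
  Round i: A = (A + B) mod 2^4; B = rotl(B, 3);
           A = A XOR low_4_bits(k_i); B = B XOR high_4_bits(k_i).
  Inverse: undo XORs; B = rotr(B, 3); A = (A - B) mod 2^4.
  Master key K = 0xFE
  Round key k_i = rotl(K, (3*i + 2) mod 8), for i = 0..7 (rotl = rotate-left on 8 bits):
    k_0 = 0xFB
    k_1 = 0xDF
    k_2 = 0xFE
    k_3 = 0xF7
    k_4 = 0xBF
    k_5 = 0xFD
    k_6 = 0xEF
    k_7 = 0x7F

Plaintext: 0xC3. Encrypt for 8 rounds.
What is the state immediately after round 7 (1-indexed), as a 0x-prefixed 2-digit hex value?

0xE8

s_0 = plaintext = 0xC3
s_1 = Round(s_0, k_0) = 0x46
s_2 = Round(s_1, k_1) = 0x5E
s_3 = Round(s_2, k_2) = 0xD8
s_4 = Round(s_3, k_3) = 0x2B
s_5 = Round(s_4, k_4) = 0x26
s_6 = Round(s_5, k_5) = 0x5C
s_7 = Round(s_6, k_6) = 0xE8
s_8 = Round(s_7, k_7) = 0x93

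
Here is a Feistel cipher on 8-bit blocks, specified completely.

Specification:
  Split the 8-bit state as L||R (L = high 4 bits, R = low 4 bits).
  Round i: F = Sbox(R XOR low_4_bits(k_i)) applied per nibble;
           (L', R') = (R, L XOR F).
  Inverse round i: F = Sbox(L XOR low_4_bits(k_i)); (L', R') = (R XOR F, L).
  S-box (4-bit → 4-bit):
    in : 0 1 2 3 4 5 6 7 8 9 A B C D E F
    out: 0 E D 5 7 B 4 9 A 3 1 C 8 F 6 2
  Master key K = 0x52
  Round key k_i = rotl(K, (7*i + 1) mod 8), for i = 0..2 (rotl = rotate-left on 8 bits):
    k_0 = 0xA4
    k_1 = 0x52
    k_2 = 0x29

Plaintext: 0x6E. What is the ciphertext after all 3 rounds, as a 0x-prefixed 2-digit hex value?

0x5F

s_0 = plaintext = 0x6E
s_1 = Round(s_0, k_0) = 0xE7
s_2 = Round(s_1, k_1) = 0x75
s_3 = Round(s_2, k_2) = 0x5F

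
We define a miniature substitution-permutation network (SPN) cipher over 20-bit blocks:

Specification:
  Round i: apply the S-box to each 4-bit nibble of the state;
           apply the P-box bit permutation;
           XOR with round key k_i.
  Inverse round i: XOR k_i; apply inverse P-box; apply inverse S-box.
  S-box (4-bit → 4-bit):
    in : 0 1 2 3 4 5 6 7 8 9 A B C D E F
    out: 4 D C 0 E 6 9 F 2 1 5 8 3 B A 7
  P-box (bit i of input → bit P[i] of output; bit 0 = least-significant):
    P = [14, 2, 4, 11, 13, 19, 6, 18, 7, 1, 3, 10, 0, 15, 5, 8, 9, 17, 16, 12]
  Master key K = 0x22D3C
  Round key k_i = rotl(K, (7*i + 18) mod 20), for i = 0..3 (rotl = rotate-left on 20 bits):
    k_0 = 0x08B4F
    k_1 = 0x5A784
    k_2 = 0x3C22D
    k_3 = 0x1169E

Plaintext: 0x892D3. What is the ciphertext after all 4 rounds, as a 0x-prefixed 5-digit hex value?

s_0 = plaintext = 0x892D3
s_1 = Round(s_0, k_0) = 0xEAF46
s_2 = Round(s_1, k_1) = 0xBFF6F
s_3 = Round(s_2, k_2) = 0x73292
s_4 = Round(s_3, k_3) = 0x22886

0x22886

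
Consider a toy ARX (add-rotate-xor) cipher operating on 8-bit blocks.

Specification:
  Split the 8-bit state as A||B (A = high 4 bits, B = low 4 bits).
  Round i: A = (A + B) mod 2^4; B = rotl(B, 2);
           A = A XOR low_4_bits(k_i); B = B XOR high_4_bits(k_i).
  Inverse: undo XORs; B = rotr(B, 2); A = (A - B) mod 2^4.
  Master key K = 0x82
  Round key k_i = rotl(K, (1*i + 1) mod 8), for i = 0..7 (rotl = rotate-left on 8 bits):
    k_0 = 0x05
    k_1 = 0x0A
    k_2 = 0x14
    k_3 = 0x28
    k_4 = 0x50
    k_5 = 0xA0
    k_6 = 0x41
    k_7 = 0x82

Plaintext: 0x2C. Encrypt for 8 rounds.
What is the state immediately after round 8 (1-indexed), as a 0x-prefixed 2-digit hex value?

s_0 = plaintext = 0x2C
s_1 = Round(s_0, k_0) = 0xB3
s_2 = Round(s_1, k_1) = 0x4C
s_3 = Round(s_2, k_2) = 0x42
s_4 = Round(s_3, k_3) = 0xEA
s_5 = Round(s_4, k_4) = 0x8F
s_6 = Round(s_5, k_5) = 0x75
s_7 = Round(s_6, k_6) = 0xD1
s_8 = Round(s_7, k_7) = 0xCC

0xCC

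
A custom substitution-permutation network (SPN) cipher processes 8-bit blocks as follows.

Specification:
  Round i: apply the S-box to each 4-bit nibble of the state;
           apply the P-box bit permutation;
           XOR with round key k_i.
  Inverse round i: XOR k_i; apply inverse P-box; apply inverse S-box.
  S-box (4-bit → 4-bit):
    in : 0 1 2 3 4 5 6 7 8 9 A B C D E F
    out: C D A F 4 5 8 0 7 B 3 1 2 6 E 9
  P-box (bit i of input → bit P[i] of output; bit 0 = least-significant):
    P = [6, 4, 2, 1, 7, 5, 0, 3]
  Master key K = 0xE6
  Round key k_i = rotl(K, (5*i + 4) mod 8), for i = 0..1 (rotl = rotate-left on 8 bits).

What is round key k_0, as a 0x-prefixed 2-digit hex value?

K = 0xE6
k_0 = rotl(K, (5*0+4) mod 8) = rotl(K, 4) = 0x6E

0x6E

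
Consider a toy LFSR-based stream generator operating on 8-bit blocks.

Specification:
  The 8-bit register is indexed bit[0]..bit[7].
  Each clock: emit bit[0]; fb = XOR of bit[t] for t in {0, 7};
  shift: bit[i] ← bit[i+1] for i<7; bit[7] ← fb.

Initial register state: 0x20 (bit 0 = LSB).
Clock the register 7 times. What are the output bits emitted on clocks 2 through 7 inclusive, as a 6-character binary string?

000010

reg_0 = 0x20
clock 1: out=0, reg = 0x10
clock 2: out=0, reg = 0x08
clock 3: out=0, reg = 0x04
clock 4: out=0, reg = 0x02
clock 5: out=0, reg = 0x01
clock 6: out=1, reg = 0x80
clock 7: out=0, reg = 0xC0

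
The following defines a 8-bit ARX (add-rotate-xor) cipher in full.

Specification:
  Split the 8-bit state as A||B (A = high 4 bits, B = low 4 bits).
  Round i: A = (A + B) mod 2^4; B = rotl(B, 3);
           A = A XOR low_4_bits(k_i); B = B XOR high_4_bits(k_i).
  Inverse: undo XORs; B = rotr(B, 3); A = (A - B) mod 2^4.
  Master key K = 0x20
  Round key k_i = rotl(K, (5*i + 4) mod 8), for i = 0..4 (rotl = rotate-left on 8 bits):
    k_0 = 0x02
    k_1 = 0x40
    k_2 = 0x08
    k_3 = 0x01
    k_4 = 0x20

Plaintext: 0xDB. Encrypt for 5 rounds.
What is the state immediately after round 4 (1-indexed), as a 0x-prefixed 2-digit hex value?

0xFA

s_0 = plaintext = 0xDB
s_1 = Round(s_0, k_0) = 0xAD
s_2 = Round(s_1, k_1) = 0x7A
s_3 = Round(s_2, k_2) = 0x95
s_4 = Round(s_3, k_3) = 0xFA
s_5 = Round(s_4, k_4) = 0x97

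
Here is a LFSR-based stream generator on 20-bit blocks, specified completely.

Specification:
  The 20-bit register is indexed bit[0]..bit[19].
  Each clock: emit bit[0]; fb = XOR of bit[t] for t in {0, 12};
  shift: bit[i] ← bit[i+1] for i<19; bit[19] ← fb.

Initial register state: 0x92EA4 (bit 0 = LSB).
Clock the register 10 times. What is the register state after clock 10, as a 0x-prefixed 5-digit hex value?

0x0DA4B

reg_0 = 0x92EA4
clock 1: out=0, reg = 0x49752
clock 2: out=0, reg = 0xA4BA9
clock 3: out=1, reg = 0xD25D4
clock 4: out=0, reg = 0x692EA
clock 5: out=0, reg = 0xB4975
clock 6: out=1, reg = 0xDA4BA
clock 7: out=0, reg = 0x6D25D
clock 8: out=1, reg = 0x3692E
clock 9: out=0, reg = 0x1B497
clock 10: out=1, reg = 0x0DA4B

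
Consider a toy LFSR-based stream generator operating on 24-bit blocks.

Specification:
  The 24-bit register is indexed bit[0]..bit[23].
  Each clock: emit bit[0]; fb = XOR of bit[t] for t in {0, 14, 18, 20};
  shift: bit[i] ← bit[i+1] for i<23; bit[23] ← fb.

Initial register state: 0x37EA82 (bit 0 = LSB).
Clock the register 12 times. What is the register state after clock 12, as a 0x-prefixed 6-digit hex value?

reg_0 = 0x37EA82
clock 1: out=0, reg = 0x9BF541
clock 2: out=1, reg = 0xCDFAA0
clock 3: out=0, reg = 0x66FD50
clock 4: out=0, reg = 0x337EA8
clock 5: out=0, reg = 0x19BF54
clock 6: out=0, reg = 0x8CDFAA
clock 7: out=0, reg = 0x466FD5
clock 8: out=1, reg = 0xA337EA
clock 9: out=0, reg = 0x519BF5
clock 10: out=1, reg = 0x28CDFA
clock 11: out=0, reg = 0x9466FD
clock 12: out=1, reg = 0x4A337E

0x4A337E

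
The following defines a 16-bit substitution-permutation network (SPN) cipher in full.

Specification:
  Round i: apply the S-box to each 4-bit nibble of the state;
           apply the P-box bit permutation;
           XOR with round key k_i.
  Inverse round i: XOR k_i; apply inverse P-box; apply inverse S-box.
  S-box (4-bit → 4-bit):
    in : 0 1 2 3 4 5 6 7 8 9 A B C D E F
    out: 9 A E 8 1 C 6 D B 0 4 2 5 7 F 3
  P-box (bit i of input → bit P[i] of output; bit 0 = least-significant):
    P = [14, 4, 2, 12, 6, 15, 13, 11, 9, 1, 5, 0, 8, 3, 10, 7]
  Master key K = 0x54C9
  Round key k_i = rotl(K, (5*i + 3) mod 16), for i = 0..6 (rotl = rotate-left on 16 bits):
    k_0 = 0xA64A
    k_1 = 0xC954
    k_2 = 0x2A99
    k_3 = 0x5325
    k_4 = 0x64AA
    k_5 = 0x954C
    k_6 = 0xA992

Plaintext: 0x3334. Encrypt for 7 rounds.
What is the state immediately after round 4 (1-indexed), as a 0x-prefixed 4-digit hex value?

s_0 = plaintext = 0x3334
s_1 = Round(s_0, k_0) = 0xEECB
s_2 = Round(s_1, k_1) = 0xEEAF
s_3 = Round(s_2, k_2) = 0x4D22
s_4 = Round(s_3, k_3) = 0xE813
s_5 = Round(s_4, k_4) = 0xFB21
s_6 = Round(s_5, k_5) = 0x2C56
s_7 = Round(s_6, k_6) = 0x872E

0xE813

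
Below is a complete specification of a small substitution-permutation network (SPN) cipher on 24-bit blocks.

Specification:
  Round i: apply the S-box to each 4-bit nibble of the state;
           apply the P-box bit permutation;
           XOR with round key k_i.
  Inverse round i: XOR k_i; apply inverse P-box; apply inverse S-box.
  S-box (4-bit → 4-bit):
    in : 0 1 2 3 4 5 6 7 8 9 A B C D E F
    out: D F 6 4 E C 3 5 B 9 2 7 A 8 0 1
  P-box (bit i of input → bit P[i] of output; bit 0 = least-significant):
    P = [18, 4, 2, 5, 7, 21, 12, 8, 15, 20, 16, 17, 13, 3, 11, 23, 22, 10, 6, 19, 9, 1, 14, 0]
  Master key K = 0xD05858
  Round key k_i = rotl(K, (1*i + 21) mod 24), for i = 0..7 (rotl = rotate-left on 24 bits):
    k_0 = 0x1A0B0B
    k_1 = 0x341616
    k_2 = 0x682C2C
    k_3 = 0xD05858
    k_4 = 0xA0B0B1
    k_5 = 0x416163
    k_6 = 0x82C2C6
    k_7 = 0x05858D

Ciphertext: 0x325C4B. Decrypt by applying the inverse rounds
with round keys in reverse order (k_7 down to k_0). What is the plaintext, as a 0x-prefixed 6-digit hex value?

0x5898C6

s_0 = ciphertext = 0x325C4B
s_1 = InvRound(s_0, k_7) = 0x233117
s_2 = InvRound(s_1, k_6) = 0x03971A
s_3 = InvRound(s_2, k_5) = 0x0B693C
s_4 = InvRound(s_3, k_4) = 0x5D4013
s_5 = InvRound(s_4, k_3) = 0xC5433F
s_6 = InvRound(s_5, k_2) = 0x1C03C6
s_7 = InvRound(s_6, k_1) = 0xE4EE1A
s_8 = InvRound(s_7, k_0) = 0x5898C6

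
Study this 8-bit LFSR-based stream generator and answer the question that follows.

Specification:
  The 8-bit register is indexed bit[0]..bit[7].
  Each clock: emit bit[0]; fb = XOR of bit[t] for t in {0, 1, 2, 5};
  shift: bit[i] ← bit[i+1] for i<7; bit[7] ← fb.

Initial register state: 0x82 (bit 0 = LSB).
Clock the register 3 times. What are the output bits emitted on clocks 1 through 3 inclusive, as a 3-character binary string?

reg_0 = 0x82
clock 1: out=0, reg = 0xC1
clock 2: out=1, reg = 0xE0
clock 3: out=0, reg = 0xF0

010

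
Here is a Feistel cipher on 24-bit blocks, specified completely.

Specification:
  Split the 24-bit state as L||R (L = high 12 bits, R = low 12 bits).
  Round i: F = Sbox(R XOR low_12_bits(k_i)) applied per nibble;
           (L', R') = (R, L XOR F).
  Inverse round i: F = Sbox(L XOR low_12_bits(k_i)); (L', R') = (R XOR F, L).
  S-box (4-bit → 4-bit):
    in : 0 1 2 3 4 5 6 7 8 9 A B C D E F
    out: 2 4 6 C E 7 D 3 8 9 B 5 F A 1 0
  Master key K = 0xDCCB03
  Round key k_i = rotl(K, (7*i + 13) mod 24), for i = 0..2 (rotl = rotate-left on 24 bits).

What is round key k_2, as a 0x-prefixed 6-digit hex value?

0xE6581E

K = 0xDCCB03
k_0 = rotl(K, (7*0+13) mod 24) = rotl(K, 13) = 0x607B99
k_1 = rotl(K, (7*1+13) mod 24) = rotl(K, 20) = 0x3DCCB0
k_2 = rotl(K, (7*2+13) mod 24) = rotl(K, 3) = 0xE6581E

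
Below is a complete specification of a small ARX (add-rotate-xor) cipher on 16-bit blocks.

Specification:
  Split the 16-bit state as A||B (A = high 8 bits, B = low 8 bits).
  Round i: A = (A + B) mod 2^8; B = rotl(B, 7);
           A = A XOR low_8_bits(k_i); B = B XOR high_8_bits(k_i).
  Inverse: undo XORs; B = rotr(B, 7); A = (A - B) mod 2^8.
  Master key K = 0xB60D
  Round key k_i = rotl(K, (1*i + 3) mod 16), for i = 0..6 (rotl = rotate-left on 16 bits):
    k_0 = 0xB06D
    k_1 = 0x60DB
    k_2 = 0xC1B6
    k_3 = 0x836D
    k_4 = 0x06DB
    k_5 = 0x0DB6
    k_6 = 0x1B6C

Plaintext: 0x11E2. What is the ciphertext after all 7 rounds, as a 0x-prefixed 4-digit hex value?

0x1974

s_0 = plaintext = 0x11E2
s_1 = Round(s_0, k_0) = 0x9EC1
s_2 = Round(s_1, k_1) = 0x8480
s_3 = Round(s_2, k_2) = 0xB281
s_4 = Round(s_3, k_3) = 0x5E43
s_5 = Round(s_4, k_4) = 0x7AA7
s_6 = Round(s_5, k_5) = 0x97DE
s_7 = Round(s_6, k_6) = 0x1974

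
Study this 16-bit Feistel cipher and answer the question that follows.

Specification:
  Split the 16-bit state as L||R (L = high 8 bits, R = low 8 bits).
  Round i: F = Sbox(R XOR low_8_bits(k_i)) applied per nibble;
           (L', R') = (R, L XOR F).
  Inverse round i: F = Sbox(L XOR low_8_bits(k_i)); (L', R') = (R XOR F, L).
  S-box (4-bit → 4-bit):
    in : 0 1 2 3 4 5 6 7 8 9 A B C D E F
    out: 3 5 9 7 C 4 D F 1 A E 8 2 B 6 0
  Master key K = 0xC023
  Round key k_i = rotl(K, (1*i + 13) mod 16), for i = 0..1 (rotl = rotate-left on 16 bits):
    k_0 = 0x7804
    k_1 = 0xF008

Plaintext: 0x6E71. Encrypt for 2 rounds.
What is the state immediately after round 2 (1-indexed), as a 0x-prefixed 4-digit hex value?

0x9AD8

s_0 = plaintext = 0x6E71
s_1 = Round(s_0, k_0) = 0x719A
s_2 = Round(s_1, k_1) = 0x9AD8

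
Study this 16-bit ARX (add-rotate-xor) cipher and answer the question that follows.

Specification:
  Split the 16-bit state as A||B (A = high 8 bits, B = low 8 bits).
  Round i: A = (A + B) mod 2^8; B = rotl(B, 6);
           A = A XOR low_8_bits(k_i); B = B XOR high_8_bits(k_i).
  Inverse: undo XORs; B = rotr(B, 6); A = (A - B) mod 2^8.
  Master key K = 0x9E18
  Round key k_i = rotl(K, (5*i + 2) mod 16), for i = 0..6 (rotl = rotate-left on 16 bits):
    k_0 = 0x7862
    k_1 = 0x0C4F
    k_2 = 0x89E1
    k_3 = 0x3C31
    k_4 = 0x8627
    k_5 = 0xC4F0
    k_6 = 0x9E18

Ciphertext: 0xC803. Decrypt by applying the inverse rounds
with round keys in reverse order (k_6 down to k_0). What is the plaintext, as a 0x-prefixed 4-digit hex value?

0x3C4E

s_0 = ciphertext = 0xC803
s_1 = InvRound(s_0, k_6) = 0x5A76
s_2 = InvRound(s_1, k_5) = 0xE0CA
s_3 = InvRound(s_2, k_4) = 0x9631
s_4 = InvRound(s_3, k_3) = 0x7334
s_5 = InvRound(s_4, k_2) = 0x9CF6
s_6 = InvRound(s_5, k_1) = 0xE8EB
s_7 = InvRound(s_6, k_0) = 0x3C4E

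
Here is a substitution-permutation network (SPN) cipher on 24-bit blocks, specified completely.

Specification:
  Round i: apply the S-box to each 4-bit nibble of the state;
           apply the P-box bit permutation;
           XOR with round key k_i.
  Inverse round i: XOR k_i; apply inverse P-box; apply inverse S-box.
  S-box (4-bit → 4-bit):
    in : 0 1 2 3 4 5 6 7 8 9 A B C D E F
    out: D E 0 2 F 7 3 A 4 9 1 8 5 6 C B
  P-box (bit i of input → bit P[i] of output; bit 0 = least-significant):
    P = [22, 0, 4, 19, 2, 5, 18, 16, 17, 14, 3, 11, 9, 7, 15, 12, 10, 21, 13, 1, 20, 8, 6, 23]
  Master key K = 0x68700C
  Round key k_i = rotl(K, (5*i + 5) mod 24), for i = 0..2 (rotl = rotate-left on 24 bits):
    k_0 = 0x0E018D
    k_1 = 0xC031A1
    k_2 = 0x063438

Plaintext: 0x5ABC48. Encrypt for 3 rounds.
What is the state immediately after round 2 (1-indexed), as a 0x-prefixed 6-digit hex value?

0x4BEC5E

s_0 = plaintext = 0x5ABC48
s_1 = Round(s_0, k_0) = 0x1914F1
s_2 = Round(s_1, k_1) = 0x4BEC5E
s_3 = Round(s_2, k_2) = 0x98A546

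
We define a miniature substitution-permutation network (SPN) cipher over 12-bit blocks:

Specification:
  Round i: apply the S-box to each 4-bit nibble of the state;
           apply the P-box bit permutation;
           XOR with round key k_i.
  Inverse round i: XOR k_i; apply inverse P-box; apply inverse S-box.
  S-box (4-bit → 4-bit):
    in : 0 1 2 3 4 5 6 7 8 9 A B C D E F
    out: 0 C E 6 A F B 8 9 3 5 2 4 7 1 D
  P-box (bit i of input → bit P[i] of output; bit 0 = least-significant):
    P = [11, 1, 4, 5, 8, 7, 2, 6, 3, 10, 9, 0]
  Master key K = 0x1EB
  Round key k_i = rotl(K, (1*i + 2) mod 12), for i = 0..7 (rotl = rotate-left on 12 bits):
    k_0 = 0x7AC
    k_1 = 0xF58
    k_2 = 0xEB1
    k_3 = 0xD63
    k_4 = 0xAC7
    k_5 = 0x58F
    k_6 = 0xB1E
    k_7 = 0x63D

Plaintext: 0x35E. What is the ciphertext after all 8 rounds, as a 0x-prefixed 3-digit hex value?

0x8FA

s_0 = plaintext = 0x35E
s_1 = Round(s_0, k_0) = 0x868
s_2 = Round(s_1, k_1) = 0x6B1
s_3 = Round(s_2, k_2) = 0xA08
s_4 = Round(s_3, k_3) = 0x74B
s_5 = Round(s_4, k_4) = 0xA04
s_6 = Round(s_5, k_5) = 0x7A5
s_7 = Round(s_6, k_6) = 0x229
s_8 = Round(s_7, k_7) = 0x8FA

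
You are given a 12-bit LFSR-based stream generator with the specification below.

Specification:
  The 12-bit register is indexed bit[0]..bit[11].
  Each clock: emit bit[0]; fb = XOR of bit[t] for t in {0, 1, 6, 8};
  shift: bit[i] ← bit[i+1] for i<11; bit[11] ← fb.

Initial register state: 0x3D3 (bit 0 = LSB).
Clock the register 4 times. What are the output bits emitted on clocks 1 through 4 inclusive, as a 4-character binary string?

1100

reg_0 = 0x3D3
clock 1: out=1, reg = 0x1E9
clock 2: out=1, reg = 0x8F4
clock 3: out=0, reg = 0xC7A
clock 4: out=0, reg = 0x63D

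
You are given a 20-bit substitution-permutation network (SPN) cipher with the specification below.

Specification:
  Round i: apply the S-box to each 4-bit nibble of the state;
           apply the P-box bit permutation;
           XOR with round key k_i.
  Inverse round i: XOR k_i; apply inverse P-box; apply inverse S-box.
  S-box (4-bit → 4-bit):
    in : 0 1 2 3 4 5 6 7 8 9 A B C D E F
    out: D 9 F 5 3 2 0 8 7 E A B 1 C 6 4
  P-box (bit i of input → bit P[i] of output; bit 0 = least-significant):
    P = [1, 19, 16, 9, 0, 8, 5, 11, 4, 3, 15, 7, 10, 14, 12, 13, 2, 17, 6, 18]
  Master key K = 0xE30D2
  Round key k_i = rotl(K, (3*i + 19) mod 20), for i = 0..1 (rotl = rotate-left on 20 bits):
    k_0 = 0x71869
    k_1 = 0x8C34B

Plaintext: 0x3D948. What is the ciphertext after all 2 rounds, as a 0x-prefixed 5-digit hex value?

0xA2A83

s_0 = plaintext = 0x3D948
s_1 = Round(s_0, k_0) = 0xEA9A6
s_2 = Round(s_1, k_1) = 0xA2A83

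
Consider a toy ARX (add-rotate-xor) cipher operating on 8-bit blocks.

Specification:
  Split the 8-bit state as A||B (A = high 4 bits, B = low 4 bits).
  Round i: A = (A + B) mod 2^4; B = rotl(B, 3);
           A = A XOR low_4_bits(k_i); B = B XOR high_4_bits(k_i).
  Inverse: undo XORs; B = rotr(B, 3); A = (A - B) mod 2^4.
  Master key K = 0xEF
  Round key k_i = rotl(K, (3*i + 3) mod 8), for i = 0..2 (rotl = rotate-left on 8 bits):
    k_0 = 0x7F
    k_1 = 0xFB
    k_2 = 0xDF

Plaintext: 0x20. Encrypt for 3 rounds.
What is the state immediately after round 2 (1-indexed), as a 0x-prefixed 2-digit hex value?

s_0 = plaintext = 0x20
s_1 = Round(s_0, k_0) = 0xD7
s_2 = Round(s_1, k_1) = 0xF4
s_3 = Round(s_2, k_2) = 0xCF

0xF4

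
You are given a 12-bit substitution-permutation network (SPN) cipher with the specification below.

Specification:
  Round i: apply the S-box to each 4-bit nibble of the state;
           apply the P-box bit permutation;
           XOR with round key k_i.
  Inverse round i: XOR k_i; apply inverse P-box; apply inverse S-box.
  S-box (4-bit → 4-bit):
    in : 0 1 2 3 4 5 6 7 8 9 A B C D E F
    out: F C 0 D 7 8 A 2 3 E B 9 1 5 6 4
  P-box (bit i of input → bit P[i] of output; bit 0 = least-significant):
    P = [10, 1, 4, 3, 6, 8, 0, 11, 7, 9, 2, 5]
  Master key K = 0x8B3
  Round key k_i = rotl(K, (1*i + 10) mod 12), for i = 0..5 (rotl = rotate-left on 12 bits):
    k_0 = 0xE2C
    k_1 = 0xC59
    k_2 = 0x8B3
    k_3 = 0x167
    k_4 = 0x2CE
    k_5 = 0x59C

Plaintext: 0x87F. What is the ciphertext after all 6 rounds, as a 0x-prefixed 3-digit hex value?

s_0 = plaintext = 0x87F
s_1 = Round(s_0, k_0) = 0xDBC
s_2 = Round(s_1, k_1) = 0x09D
s_3 = Round(s_2, k_2) = 0x706
s_4 = Round(s_3, k_3) = 0xA2C
s_5 = Round(s_4, k_4) = 0x46E
s_6 = Round(s_5, k_5) = 0xE0A

0xE0A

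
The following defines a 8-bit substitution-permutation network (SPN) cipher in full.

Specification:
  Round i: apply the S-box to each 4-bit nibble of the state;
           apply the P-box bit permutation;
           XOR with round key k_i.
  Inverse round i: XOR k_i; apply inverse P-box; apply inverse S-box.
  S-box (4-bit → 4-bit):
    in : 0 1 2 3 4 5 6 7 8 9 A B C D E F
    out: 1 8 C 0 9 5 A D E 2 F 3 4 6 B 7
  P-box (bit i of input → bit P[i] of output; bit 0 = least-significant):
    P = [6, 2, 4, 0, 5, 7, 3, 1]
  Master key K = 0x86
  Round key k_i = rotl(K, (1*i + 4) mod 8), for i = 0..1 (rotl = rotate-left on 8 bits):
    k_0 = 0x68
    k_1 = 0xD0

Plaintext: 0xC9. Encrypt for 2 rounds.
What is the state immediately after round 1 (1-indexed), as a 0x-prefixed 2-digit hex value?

0x64

s_0 = plaintext = 0xC9
s_1 = Round(s_0, k_0) = 0x64
s_2 = Round(s_1, k_1) = 0x13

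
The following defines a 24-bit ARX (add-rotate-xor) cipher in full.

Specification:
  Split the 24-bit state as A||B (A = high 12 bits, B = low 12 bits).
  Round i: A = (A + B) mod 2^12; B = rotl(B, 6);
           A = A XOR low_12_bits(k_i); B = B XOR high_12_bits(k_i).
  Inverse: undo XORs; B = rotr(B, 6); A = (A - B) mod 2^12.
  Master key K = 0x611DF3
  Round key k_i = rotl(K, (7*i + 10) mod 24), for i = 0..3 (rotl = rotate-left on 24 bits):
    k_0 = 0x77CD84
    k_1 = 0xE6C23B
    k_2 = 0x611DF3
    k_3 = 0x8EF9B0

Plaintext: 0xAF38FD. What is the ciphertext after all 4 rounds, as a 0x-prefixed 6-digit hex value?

0x14E53B

s_0 = plaintext = 0xAF38FD
s_1 = Round(s_0, k_0) = 0xE7481F
s_2 = Round(s_1, k_1) = 0x4A898C
s_3 = Round(s_2, k_2) = 0x3C7537
s_4 = Round(s_3, k_3) = 0x14E53B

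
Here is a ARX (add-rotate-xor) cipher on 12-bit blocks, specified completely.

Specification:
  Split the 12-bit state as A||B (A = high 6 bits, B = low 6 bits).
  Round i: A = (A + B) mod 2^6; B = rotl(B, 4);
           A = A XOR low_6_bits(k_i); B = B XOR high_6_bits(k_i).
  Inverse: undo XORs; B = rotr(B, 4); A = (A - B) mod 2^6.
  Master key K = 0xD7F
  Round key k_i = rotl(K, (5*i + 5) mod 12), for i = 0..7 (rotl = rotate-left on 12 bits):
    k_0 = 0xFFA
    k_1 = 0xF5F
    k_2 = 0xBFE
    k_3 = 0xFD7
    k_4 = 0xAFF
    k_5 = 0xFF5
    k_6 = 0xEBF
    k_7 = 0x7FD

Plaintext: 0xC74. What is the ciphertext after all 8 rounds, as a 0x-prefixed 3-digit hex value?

0xC35

s_0 = plaintext = 0xC74
s_1 = Round(s_0, k_0) = 0x7F2
s_2 = Round(s_1, k_1) = 0x391
s_3 = Round(s_2, k_2) = 0x87B
s_4 = Round(s_3, k_3) = 0x2C1
s_5 = Round(s_4, k_4) = 0xCFB
s_6 = Round(s_5, k_5) = 0x6C1
s_7 = Round(s_6, k_6) = 0x8EA
s_8 = Round(s_7, k_7) = 0xC35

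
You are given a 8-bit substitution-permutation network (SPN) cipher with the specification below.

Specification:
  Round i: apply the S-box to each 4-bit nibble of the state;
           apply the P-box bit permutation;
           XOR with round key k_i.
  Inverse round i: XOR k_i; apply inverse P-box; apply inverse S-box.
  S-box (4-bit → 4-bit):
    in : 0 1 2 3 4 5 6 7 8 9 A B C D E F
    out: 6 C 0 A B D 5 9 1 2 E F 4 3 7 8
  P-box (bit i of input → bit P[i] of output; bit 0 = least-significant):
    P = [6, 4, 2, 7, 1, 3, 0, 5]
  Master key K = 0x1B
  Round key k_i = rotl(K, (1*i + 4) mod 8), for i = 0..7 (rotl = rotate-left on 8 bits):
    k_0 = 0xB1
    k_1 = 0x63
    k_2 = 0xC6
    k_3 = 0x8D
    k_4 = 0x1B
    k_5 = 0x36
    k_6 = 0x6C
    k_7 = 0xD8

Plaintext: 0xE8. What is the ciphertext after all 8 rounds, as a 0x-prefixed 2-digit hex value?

0x53

s_0 = plaintext = 0xE8
s_1 = Round(s_0, k_0) = 0xFA
s_2 = Round(s_1, k_1) = 0xD7
s_3 = Round(s_2, k_2) = 0x0C
s_4 = Round(s_3, k_3) = 0x80
s_5 = Round(s_4, k_4) = 0x0D
s_6 = Round(s_5, k_5) = 0x6F
s_7 = Round(s_6, k_6) = 0xEF
s_8 = Round(s_7, k_7) = 0x53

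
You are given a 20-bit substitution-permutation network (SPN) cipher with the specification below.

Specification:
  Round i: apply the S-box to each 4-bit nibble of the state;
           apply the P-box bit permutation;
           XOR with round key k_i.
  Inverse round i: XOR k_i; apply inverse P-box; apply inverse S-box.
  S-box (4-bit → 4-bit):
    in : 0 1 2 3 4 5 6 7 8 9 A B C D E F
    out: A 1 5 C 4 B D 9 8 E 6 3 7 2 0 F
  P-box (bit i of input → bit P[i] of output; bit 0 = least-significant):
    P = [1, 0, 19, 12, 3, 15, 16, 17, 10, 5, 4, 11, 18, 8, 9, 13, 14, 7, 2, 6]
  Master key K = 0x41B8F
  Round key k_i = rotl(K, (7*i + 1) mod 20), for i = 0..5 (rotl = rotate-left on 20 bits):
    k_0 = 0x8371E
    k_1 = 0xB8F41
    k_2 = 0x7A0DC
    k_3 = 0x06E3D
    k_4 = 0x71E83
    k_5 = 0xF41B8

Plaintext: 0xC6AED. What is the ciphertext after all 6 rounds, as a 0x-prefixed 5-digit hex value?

0xD11CD

s_0 = plaintext = 0xC6AED
s_1 = Round(s_0, k_0) = 0xC55AB
s_2 = Round(s_1, k_1) = 0xE62E6
s_3 = Round(s_2, k_2) = 0xB96CE
s_4 = Round(s_3, k_3) = 0x181A5
s_5 = Round(s_4, k_4) = 0x6EA80
s_6 = Round(s_5, k_5) = 0xD11CD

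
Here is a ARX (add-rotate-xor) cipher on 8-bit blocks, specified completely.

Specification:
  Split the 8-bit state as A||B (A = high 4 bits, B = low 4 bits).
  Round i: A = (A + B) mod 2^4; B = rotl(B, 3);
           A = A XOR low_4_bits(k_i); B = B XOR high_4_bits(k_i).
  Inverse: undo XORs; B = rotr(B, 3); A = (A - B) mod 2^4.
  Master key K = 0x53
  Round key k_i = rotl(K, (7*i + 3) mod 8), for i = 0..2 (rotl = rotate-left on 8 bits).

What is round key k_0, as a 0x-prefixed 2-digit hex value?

0x9A

K = 0x53
k_0 = rotl(K, (7*0+3) mod 8) = rotl(K, 3) = 0x9A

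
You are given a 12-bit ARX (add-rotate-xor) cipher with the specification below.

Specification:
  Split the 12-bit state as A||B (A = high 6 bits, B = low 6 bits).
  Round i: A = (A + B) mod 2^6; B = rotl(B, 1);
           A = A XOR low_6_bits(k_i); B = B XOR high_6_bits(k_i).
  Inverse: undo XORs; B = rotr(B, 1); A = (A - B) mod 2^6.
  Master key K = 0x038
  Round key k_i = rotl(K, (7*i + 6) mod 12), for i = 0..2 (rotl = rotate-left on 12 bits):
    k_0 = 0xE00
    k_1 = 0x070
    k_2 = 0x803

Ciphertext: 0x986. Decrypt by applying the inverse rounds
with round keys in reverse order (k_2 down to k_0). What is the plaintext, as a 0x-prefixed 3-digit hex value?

0x878

s_0 = ciphertext = 0x986
s_1 = InvRound(s_0, k_2) = 0x493
s_2 = InvRound(s_1, k_1) = 0x649
s_3 = InvRound(s_2, k_0) = 0x878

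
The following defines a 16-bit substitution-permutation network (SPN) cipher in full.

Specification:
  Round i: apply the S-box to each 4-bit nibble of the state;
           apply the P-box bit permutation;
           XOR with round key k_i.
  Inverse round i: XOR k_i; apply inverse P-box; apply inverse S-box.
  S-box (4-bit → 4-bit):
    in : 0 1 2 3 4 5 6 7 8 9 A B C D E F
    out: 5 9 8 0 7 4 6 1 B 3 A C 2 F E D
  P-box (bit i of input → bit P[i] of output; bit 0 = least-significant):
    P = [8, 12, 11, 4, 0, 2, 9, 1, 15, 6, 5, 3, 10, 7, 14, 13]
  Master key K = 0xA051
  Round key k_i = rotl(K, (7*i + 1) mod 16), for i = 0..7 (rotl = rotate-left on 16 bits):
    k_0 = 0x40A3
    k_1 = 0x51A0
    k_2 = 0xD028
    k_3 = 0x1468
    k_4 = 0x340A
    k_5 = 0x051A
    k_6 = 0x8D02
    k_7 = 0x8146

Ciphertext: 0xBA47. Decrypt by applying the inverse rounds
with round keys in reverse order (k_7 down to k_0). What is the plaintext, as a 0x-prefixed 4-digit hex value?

s_0 = ciphertext = 0xBA47
s_1 = InvRound(s_0, k_7) = 0x2304
s_2 = InvRound(s_1, k_6) = 0x17E5
s_3 = InvRound(s_2, k_5) = 0xCEDA
s_4 = InvRound(s_3, k_4) = 0xE95E
s_5 = InvRound(s_4, k_3) = 0xF0AD
s_6 = InvRound(s_5, k_2) = 0xA393
s_7 = InvRound(s_6, k_1) = 0xB0FA
s_8 = InvRound(s_7, k_0) = 0xB87A

0xB87A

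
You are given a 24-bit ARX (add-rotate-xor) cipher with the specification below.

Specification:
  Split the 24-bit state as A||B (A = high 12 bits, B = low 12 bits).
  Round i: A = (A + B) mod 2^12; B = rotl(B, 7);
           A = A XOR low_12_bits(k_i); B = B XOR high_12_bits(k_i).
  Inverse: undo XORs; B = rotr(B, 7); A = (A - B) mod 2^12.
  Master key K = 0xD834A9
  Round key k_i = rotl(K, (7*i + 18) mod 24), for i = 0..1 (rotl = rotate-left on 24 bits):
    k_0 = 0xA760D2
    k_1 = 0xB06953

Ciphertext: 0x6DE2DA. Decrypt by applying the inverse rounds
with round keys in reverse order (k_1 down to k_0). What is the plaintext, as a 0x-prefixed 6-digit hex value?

s_0 = ciphertext = 0x6DE2DA
s_1 = InvRound(s_0, k_1) = 0x3FAB93
s_2 = InvRound(s_1, k_0) = 0x685CA3

0x685CA3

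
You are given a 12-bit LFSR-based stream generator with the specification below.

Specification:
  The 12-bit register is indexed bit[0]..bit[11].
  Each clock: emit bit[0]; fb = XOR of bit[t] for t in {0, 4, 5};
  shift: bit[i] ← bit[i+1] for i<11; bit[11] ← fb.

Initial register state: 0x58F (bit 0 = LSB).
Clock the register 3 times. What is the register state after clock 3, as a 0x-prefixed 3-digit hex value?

0x6B1

reg_0 = 0x58F
clock 1: out=1, reg = 0xAC7
clock 2: out=1, reg = 0xD63
clock 3: out=1, reg = 0x6B1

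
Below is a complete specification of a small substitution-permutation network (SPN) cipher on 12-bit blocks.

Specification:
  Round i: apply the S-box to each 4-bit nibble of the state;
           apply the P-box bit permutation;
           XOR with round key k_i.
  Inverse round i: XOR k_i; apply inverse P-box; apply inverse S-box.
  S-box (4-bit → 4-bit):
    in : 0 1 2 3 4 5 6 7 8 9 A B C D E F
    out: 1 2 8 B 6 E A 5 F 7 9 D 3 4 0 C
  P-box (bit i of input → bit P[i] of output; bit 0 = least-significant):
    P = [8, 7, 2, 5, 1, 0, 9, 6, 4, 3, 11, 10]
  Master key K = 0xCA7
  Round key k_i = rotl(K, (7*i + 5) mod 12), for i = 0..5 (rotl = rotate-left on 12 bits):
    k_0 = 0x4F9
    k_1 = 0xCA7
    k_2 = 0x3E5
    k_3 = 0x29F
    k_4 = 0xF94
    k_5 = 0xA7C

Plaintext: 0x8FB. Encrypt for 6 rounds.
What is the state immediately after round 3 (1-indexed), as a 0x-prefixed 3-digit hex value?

0x4A4

s_0 = plaintext = 0x8FB
s_1 = Round(s_0, k_0) = 0xB85
s_2 = Round(s_1, k_1) = 0x250
s_3 = Round(s_2, k_2) = 0x4A4
s_4 = Round(s_3, k_3) = 0xA51
s_5 = Round(s_4, k_4) = 0x945
s_6 = Round(s_5, k_5) = 0x0C1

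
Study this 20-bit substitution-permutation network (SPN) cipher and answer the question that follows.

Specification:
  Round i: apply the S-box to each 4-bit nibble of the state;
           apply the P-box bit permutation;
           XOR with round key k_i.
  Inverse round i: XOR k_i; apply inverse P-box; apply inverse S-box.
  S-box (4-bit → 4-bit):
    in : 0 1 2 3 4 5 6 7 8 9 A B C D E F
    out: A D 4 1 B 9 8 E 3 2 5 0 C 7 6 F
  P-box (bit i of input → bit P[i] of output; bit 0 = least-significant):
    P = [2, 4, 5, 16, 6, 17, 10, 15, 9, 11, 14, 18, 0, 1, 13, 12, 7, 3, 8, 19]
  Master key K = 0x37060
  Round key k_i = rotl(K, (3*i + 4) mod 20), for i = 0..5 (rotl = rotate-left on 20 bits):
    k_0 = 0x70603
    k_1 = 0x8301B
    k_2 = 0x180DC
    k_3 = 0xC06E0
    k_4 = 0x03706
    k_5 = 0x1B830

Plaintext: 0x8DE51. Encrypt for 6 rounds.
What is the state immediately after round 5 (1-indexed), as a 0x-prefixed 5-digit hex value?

0x1DE77

s_0 = plaintext = 0x8DE51
s_1 = Round(s_0, k_0) = 0x6EEEC
s_2 = Round(s_1, k_1) = 0x35C39
s_3 = Round(s_2, k_2) = 0x5D00D
s_4 = Round(s_3, k_3) = 0x2AE57
s_5 = Round(s_4, k_4) = 0x1DE77
s_6 = Round(s_5, k_5) = 0xA5583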